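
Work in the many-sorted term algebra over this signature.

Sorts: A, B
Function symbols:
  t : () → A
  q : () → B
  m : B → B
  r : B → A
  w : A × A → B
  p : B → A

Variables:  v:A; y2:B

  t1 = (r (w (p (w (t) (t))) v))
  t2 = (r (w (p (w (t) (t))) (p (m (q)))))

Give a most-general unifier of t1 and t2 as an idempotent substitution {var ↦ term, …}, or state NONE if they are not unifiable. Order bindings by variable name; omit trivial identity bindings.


{v ↦ (p (m (q)))}


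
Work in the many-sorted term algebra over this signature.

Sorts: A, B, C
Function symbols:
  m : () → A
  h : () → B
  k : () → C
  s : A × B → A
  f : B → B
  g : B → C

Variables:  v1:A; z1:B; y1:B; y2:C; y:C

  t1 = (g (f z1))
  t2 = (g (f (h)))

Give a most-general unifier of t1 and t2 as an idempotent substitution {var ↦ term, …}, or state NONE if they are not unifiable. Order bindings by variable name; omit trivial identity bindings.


{z1 ↦ (h)}


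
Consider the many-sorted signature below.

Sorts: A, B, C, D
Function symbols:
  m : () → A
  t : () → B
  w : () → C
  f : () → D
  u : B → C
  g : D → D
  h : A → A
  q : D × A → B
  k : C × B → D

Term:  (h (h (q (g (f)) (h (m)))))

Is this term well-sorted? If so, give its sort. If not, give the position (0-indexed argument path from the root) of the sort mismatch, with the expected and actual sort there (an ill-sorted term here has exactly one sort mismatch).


        (f) : D
      (g (f)) : D
        (m) : A
      (h (m)) : A
    (q (g (f)) (h (m))) : B
  (h (q (g (f)) (h (m)))) : ✗ arg 0 at [0, 0] has sort B, expected A

ill-sorted at position [0, 0]: expected A, got B


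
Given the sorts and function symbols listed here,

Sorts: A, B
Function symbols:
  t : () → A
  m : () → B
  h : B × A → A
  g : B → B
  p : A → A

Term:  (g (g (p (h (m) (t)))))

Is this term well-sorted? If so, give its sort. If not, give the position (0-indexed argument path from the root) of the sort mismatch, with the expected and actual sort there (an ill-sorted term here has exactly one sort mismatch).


ill-sorted at position [0, 0]: expected B, got A

        (m) : B
        (t) : A
      (h (m) (t)) : A
    (p (h (m) (t))) : A
  (g (p (h (m) (t)))) : ✗ arg 0 at [0, 0] has sort A, expected B


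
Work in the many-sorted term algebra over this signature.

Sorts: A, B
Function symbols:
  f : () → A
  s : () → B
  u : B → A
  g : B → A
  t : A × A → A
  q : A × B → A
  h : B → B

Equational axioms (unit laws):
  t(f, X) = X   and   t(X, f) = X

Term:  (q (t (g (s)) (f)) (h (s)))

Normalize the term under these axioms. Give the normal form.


1. (q (t (g (s)) (f)) (h (s)))  →  (q (g (s)) (h (s)))

normal form = (q (g (s)) (h (s)))


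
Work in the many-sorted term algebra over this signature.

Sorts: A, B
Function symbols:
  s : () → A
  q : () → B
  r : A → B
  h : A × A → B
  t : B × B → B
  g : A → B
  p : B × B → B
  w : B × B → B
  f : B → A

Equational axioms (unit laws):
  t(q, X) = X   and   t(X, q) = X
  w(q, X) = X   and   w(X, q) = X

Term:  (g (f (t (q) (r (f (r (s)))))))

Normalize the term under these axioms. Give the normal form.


normal form = (g (f (r (f (r (s))))))

1. (g (f (t (q) (r (f (r (s)))))))  →  (g (f (r (f (r (s))))))


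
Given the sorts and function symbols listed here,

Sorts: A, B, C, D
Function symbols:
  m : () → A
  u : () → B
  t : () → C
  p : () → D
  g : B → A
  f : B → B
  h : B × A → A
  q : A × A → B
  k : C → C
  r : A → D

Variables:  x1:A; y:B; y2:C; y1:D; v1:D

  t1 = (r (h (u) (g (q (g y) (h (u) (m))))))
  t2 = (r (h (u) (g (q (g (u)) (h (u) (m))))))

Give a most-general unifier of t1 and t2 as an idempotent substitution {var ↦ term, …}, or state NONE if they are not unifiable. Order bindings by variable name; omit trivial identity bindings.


{y ↦ (u)}


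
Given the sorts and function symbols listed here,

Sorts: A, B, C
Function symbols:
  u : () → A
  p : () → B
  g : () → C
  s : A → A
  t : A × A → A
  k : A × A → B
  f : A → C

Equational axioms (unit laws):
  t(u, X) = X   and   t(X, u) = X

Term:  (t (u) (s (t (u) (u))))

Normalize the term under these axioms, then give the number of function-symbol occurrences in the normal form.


1. (t (u) (s (t (u) (u))))  →  (s (t (u) (u)))
2. (s (t (u) (u)))  →  (s (u))
normal form: (s (u))

size = 2


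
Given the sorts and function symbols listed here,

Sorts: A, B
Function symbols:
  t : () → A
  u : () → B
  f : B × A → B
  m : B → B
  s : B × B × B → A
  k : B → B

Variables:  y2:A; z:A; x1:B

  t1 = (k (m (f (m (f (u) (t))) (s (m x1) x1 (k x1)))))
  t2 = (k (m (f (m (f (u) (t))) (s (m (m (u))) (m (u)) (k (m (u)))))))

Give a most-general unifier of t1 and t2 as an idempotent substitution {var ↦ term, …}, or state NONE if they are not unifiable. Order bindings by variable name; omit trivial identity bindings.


{x1 ↦ (m (u))}


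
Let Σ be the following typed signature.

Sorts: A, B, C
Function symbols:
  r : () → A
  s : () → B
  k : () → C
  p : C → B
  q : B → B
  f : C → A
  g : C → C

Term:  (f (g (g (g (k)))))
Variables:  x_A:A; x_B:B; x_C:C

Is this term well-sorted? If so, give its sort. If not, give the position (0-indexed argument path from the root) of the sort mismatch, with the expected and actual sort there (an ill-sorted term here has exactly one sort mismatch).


        (k) : C
      (g (k)) : C
    (g (g (k))) : C
  (g (g (g (k)))) : C
(f (g (g (g (k))))) : A

well-sorted; sort = A


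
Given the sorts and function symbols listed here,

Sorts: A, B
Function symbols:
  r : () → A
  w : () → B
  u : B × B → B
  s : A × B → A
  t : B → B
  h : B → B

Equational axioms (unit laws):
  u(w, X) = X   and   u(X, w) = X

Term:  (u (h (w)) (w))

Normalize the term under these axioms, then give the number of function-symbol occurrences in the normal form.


size = 2

1. (u (h (w)) (w))  →  (h (w))
normal form: (h (w))


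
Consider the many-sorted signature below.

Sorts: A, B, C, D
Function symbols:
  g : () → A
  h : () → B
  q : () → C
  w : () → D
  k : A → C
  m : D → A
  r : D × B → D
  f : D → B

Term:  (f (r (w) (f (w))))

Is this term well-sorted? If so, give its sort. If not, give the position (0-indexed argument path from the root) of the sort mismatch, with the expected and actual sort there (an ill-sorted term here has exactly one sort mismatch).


    (w) : D
      (w) : D
    (f (w)) : B
  (r (w) (f (w))) : D
(f (r (w) (f (w)))) : B

well-sorted; sort = B


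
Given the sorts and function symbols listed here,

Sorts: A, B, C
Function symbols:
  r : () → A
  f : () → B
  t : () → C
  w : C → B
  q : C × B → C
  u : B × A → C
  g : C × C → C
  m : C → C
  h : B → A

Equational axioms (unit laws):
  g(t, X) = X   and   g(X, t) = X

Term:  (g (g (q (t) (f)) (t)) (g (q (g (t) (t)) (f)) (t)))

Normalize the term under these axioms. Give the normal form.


1. (g (g (q (t) (f)) (t)) (g (q (g (t) (t)) (f)) (t)))  →  (g (q (t) (f)) (g (q (g (t) (t)) (f)) (t)))
2. (g (q (t) (f)) (g (q (g (t) (t)) (f)) (t)))  →  (g (q (t) (f)) (q (g (t) (t)) (f)))
3. (g (q (t) (f)) (q (g (t) (t)) (f)))  →  (g (q (t) (f)) (q (t) (f)))

normal form = (g (q (t) (f)) (q (t) (f)))


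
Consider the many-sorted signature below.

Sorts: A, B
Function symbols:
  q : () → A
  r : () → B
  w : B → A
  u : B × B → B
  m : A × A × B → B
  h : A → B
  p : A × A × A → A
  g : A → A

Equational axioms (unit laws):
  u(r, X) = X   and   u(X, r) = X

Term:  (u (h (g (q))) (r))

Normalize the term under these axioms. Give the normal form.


1. (u (h (g (q))) (r))  →  (h (g (q)))

normal form = (h (g (q)))


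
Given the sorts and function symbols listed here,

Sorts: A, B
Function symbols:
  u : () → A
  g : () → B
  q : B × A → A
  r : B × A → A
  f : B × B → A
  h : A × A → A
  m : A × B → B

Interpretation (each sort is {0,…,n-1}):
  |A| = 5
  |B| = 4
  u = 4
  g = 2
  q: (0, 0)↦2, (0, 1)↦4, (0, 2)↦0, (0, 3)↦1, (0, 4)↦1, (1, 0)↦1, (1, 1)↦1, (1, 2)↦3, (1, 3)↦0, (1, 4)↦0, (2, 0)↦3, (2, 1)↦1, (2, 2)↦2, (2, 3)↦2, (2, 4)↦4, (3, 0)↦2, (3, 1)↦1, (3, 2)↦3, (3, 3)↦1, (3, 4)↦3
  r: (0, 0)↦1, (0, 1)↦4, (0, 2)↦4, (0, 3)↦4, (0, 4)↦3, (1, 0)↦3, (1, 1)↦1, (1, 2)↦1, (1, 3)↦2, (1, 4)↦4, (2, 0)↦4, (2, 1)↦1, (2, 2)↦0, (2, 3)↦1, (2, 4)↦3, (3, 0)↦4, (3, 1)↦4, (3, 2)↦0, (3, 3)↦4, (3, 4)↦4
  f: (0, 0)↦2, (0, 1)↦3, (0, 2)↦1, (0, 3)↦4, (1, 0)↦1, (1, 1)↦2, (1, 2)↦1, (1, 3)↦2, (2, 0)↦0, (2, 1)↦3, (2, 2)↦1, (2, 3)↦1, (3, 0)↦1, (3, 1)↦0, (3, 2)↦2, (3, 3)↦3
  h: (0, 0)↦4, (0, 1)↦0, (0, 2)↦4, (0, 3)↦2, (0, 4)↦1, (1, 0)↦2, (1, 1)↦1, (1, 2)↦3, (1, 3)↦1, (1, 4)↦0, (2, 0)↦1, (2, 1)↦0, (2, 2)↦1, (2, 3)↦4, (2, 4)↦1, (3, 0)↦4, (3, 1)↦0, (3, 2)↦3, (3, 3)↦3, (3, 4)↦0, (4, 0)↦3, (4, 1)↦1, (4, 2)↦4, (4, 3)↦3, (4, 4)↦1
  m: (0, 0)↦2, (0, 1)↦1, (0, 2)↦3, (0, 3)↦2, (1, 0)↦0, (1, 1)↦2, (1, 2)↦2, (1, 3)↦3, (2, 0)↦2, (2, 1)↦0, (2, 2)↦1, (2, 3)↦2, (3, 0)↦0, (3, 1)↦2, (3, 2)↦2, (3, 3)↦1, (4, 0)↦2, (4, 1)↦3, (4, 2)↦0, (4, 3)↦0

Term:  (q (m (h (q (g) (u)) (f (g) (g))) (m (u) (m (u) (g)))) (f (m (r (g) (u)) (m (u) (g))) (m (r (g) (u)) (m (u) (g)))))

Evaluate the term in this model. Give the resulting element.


value = 2

  g = 2
  u = 4
  (q (g) (u)) = q(2, 4) = 4
  g = 2
  g = 2
  (f (g) (g)) = f(2, 2) = 1
  (h (q (g) (u)) (f (g) (g))) = h(4, 1) = 1
  u = 4
  u = 4
  g = 2
  (m (u) (g)) = m(4, 2) = 0
  (m (u) (m (u) (g))) = m(4, 0) = 2
  (m (h (q (g) (u)) (f (g) (g))) (m (u) (m (u) (g)))) = m(1, 2) = 2
  g = 2
  u = 4
  (r (g) (u)) = r(2, 4) = 3
  u = 4
  g = 2
  (m (u) (g)) = m(4, 2) = 0
  (m (r (g) (u)) (m (u) (g))) = m(3, 0) = 0
  g = 2
  u = 4
  (r (g) (u)) = r(2, 4) = 3
  u = 4
  g = 2
  (m (u) (g)) = m(4, 2) = 0
  (m (r (g) (u)) (m (u) (g))) = m(3, 0) = 0
  (f (m (r (g) (u)) (m (u) (g))) (m (r (g) (u)) (m (u) (g)))) = f(0, 0) = 2
  (q (m (h (q (g) (u)) (f (g) (g))) (m (u) (m (u) (g)))) (f (m (r (g) (u)) (m (u) (g))) (m (r (g) (u)) (m (u) (g))))) = q(2, 2) = 2


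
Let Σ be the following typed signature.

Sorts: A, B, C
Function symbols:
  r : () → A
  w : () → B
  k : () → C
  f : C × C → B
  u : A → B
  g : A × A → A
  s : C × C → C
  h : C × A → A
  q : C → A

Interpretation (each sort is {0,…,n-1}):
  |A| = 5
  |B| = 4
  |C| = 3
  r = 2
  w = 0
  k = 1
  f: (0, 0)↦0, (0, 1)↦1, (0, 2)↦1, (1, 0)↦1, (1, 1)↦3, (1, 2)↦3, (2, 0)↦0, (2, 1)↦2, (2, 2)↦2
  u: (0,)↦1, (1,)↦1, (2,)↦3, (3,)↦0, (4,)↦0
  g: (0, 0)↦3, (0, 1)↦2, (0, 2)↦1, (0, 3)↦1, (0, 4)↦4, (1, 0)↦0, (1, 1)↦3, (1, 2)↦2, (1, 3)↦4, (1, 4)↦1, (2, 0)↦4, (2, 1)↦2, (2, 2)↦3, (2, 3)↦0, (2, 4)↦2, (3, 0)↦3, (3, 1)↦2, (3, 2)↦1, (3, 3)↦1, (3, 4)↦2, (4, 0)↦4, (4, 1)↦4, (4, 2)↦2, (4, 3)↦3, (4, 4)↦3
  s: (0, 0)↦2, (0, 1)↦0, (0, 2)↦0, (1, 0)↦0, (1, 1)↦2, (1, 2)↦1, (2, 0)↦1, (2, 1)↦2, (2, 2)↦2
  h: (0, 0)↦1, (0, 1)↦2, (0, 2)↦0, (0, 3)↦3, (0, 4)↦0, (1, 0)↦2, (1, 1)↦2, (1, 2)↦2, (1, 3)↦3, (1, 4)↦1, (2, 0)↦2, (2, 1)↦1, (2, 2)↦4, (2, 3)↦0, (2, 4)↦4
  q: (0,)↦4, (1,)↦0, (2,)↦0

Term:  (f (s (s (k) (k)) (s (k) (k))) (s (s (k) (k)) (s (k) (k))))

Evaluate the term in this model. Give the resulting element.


  k = 1
  k = 1
  (s (k) (k)) = s(1, 1) = 2
  k = 1
  k = 1
  (s (k) (k)) = s(1, 1) = 2
  (s (s (k) (k)) (s (k) (k))) = s(2, 2) = 2
  k = 1
  k = 1
  (s (k) (k)) = s(1, 1) = 2
  k = 1
  k = 1
  (s (k) (k)) = s(1, 1) = 2
  (s (s (k) (k)) (s (k) (k))) = s(2, 2) = 2
  (f (s (s (k) (k)) (s (k) (k))) (s (s (k) (k)) (s (k) (k)))) = f(2, 2) = 2

value = 2


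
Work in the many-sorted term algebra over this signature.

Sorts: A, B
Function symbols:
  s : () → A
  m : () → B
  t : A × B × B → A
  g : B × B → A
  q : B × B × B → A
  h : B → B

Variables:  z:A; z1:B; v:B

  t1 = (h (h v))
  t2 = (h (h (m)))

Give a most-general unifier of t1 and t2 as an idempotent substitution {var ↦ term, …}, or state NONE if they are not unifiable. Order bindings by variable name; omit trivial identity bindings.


{v ↦ (m)}


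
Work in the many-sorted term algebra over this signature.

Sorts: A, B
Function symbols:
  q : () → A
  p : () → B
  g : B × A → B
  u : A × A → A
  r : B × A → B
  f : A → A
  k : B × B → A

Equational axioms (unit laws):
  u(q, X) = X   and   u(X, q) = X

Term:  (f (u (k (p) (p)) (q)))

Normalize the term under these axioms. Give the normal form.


1. (f (u (k (p) (p)) (q)))  →  (f (k (p) (p)))

normal form = (f (k (p) (p)))


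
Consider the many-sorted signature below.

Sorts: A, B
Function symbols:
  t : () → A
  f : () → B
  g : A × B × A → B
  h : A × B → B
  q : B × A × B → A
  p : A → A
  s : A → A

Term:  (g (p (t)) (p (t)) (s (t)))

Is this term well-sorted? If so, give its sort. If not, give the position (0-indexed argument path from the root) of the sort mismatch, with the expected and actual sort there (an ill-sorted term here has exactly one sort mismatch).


ill-sorted at position [1]: expected B, got A

    (t) : A
  (p (t)) : A
    (t) : A
  (p (t)) : A
    (t) : A
  (s (t)) : A
(g (p (t)) (p (t)) (s (t))) : ✗ arg 1 at [1] has sort A, expected B


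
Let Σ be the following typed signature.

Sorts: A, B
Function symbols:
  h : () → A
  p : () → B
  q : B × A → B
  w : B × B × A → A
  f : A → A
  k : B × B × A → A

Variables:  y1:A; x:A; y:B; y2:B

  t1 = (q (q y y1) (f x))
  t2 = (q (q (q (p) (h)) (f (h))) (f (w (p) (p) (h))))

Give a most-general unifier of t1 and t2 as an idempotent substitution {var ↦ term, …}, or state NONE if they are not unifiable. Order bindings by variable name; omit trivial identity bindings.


{x ↦ (w (p) (p) (h)), y ↦ (q (p) (h)), y1 ↦ (f (h))}


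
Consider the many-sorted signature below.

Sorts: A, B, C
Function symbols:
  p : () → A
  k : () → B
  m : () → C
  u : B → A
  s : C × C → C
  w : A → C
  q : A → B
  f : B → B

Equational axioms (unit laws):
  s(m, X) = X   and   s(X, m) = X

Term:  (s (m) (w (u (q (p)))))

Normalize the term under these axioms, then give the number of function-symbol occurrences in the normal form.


size = 4

1. (s (m) (w (u (q (p)))))  →  (w (u (q (p))))
normal form: (w (u (q (p))))


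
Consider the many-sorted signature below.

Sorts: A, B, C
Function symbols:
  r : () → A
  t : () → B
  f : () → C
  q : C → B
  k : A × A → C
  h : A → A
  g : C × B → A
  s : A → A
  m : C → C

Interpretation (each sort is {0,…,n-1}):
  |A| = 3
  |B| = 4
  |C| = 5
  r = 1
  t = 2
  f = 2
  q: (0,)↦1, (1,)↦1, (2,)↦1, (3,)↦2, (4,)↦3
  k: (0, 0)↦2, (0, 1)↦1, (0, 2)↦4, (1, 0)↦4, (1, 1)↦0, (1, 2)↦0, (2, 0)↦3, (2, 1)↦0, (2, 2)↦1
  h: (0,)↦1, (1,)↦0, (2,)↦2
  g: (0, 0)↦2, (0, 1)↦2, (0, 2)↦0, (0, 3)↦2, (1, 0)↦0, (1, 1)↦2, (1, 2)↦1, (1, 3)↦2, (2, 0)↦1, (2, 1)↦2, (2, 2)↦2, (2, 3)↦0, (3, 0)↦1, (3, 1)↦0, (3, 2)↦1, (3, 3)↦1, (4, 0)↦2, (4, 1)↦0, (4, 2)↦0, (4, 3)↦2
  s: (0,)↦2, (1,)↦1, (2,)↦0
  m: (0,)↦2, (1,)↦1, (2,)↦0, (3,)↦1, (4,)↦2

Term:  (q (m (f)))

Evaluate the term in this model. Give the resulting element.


value = 1

  f = 2
  (m (f)) = m(2,) = 0
  (q (m (f))) = q(0,) = 1


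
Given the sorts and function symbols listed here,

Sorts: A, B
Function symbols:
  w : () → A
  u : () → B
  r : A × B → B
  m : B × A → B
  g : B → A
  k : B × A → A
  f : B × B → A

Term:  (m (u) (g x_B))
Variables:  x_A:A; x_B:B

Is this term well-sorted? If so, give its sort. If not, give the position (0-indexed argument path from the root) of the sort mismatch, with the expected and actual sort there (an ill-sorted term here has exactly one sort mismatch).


well-sorted; sort = B

  (u) : B
    x_B : B
  (g x_B) : A
(m (u) (g x_B)) : B


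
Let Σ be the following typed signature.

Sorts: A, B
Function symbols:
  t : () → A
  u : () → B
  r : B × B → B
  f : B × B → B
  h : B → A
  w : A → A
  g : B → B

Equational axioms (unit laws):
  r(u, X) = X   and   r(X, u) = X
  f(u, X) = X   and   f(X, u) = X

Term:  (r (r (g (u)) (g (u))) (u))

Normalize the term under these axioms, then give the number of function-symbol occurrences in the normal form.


size = 5

1. (r (r (g (u)) (g (u))) (u))  →  (r (g (u)) (g (u)))
normal form: (r (g (u)) (g (u)))


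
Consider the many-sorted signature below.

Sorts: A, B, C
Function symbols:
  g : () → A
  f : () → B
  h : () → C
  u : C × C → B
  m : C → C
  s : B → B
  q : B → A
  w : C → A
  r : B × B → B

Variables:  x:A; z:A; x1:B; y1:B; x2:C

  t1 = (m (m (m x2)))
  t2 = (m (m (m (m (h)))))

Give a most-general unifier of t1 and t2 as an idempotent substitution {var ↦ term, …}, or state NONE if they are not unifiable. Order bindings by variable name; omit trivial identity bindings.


{x2 ↦ (m (h))}


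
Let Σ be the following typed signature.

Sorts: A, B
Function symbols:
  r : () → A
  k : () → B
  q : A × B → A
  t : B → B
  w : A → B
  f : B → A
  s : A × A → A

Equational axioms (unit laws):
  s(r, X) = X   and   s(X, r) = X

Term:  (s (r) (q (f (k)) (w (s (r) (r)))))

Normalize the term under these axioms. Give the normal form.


1. (s (r) (q (f (k)) (w (s (r) (r)))))  →  (q (f (k)) (w (s (r) (r))))
2. (q (f (k)) (w (s (r) (r))))  →  (q (f (k)) (w (r)))

normal form = (q (f (k)) (w (r)))


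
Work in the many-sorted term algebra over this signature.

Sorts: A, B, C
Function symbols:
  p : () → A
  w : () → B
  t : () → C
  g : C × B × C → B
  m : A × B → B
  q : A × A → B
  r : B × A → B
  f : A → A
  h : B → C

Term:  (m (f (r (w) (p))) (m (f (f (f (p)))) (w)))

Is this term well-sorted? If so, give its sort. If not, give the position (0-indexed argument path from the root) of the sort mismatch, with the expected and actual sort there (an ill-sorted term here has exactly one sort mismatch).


ill-sorted at position [0, 0]: expected A, got B

      (w) : B
      (p) : A
    (r (w) (p)) : B
  (f (r (w) (p))) : ✗ arg 0 at [0, 0] has sort B, expected A
          (p) : A
        (f (p)) : A
      (f (f (p))) : A
    (f (f (f (p)))) : A
    (w) : B
  (m (f (f (f (p)))) (w)) : B


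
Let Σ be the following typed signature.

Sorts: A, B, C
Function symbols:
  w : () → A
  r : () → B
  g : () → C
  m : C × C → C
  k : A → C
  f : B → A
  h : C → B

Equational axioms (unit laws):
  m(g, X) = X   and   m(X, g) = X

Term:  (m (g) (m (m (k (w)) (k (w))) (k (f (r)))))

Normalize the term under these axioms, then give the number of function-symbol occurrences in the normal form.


size = 9

1. (m (g) (m (m (k (w)) (k (w))) (k (f (r)))))  →  (m (m (k (w)) (k (w))) (k (f (r))))
normal form: (m (m (k (w)) (k (w))) (k (f (r))))


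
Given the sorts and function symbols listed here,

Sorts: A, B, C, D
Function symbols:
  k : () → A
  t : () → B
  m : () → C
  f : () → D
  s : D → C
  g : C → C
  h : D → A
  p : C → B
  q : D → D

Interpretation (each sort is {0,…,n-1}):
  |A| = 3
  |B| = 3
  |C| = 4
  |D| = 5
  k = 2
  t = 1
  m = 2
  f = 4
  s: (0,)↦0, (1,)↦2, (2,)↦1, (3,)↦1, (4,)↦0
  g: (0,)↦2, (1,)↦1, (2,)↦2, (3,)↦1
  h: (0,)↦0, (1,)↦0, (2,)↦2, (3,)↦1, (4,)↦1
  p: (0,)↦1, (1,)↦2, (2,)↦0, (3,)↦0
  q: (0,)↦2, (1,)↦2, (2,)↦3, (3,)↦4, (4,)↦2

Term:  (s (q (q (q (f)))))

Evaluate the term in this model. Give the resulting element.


  f = 4
  (q (f)) = q(4,) = 2
  (q (q (f))) = q(2,) = 3
  (q (q (q (f)))) = q(3,) = 4
  (s (q (q (q (f))))) = s(4,) = 0

value = 0


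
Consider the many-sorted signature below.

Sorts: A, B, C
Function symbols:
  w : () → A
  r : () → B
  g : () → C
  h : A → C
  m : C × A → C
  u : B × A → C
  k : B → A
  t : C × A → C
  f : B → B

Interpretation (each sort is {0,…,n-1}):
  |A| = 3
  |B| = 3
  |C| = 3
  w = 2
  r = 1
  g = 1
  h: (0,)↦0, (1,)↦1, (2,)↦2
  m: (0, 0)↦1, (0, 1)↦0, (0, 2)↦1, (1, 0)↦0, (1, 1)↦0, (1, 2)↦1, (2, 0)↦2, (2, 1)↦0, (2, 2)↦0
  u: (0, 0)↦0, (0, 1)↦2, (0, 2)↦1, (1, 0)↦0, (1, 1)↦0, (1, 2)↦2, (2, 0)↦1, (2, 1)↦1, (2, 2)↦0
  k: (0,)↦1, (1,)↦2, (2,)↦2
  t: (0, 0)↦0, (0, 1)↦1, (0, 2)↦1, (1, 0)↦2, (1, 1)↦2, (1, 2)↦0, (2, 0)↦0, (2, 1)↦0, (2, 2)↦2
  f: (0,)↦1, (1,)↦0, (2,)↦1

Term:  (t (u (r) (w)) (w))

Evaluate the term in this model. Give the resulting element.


value = 2

  r = 1
  w = 2
  (u (r) (w)) = u(1, 2) = 2
  w = 2
  (t (u (r) (w)) (w)) = t(2, 2) = 2


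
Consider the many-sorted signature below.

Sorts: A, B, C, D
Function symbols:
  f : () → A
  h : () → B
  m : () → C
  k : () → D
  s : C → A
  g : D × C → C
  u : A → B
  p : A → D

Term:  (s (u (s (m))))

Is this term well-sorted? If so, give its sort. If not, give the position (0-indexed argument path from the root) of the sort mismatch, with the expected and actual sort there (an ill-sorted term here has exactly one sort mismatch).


ill-sorted at position [0]: expected C, got B

      (m) : C
    (s (m)) : A
  (u (s (m))) : B
(s (u (s (m)))) : ✗ arg 0 at [0] has sort B, expected C


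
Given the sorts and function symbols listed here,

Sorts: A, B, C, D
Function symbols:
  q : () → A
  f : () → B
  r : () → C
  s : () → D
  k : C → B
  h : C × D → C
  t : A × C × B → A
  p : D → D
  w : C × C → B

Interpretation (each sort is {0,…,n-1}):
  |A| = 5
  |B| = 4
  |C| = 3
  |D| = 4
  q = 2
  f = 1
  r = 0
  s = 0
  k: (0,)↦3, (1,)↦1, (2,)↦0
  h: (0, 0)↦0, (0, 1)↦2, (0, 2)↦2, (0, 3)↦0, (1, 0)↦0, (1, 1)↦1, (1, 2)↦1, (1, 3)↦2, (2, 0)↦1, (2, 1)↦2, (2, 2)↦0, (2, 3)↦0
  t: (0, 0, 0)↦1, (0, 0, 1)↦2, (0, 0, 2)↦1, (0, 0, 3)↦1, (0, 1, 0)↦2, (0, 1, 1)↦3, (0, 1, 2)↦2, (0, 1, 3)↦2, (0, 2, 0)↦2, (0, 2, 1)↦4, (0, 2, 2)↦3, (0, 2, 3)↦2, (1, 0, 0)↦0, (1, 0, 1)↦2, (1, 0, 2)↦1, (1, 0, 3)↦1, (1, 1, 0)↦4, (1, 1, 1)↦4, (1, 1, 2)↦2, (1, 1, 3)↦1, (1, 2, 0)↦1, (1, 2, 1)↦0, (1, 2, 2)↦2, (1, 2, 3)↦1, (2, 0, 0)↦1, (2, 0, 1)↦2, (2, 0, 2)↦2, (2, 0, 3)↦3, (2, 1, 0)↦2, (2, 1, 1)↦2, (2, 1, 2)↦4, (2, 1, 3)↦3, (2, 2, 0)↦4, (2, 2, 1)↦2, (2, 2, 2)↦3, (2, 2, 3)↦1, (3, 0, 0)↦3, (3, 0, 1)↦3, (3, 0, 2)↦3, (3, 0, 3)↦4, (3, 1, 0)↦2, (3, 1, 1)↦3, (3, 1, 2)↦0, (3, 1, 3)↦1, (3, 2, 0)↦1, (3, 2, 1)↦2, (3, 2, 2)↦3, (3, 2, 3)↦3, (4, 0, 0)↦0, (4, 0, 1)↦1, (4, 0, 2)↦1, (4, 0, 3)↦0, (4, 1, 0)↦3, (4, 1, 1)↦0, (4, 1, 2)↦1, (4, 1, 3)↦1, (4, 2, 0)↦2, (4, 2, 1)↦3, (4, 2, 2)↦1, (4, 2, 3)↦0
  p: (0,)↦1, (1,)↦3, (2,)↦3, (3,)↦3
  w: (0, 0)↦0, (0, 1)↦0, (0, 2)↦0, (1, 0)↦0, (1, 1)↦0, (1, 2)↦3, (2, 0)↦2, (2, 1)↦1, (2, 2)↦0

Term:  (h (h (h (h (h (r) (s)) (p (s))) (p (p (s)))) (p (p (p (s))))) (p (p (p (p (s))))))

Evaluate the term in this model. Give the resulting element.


value = 0

  r = 0
  s = 0
  (h (r) (s)) = h(0, 0) = 0
  s = 0
  (p (s)) = p(0,) = 1
  (h (h (r) (s)) (p (s))) = h(0, 1) = 2
  s = 0
  (p (s)) = p(0,) = 1
  (p (p (s))) = p(1,) = 3
  (h (h (h (r) (s)) (p (s))) (p (p (s)))) = h(2, 3) = 0
  s = 0
  (p (s)) = p(0,) = 1
  (p (p (s))) = p(1,) = 3
  (p (p (p (s)))) = p(3,) = 3
  (h (h (h (h (r) (s)) (p (s))) (p (p (s)))) (p (p (p (s))))) = h(0, 3) = 0
  s = 0
  (p (s)) = p(0,) = 1
  (p (p (s))) = p(1,) = 3
  (p (p (p (s)))) = p(3,) = 3
  (p (p (p (p (s))))) = p(3,) = 3
  (h (h (h (h (h (r) (s)) (p (s))) (p (p (s)))) (p (p (p (s))))) (p (p (p (p (s)))))) = h(0, 3) = 0


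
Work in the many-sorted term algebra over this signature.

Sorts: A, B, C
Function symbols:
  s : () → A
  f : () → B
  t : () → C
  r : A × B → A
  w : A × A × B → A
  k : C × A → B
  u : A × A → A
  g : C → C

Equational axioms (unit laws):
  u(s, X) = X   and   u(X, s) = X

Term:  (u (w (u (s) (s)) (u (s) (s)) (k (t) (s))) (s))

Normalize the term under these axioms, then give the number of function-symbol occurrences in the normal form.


size = 6

1. (u (w (u (s) (s)) (u (s) (s)) (k (t) (s))) (s))  →  (w (u (s) (s)) (u (s) (s)) (k (t) (s)))
2. (w (u (s) (s)) (u (s) (s)) (k (t) (s)))  →  (w (s) (u (s) (s)) (k (t) (s)))
3. (w (s) (u (s) (s)) (k (t) (s)))  →  (w (s) (s) (k (t) (s)))
normal form: (w (s) (s) (k (t) (s)))


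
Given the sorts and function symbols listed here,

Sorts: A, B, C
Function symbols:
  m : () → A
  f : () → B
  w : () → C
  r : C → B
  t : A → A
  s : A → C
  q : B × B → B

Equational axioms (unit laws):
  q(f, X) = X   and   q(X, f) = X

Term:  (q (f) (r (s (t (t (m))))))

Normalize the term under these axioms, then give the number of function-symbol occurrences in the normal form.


1. (q (f) (r (s (t (t (m))))))  →  (r (s (t (t (m)))))
normal form: (r (s (t (t (m)))))

size = 5


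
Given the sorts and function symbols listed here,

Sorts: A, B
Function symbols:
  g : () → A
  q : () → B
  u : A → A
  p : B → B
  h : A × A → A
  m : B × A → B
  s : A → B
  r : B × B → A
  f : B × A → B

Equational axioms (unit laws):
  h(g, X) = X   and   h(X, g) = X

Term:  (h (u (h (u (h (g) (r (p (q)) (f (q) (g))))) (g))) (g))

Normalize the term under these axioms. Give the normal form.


normal form = (u (u (r (p (q)) (f (q) (g)))))

1. (h (u (h (u (h (g) (r (p (q)) (f (q) (g))))) (g))) (g))  →  (u (h (u (h (g) (r (p (q)) (f (q) (g))))) (g)))
2. (u (h (u (h (g) (r (p (q)) (f (q) (g))))) (g)))  →  (u (u (h (g) (r (p (q)) (f (q) (g))))))
3. (u (u (h (g) (r (p (q)) (f (q) (g))))))  →  (u (u (r (p (q)) (f (q) (g)))))


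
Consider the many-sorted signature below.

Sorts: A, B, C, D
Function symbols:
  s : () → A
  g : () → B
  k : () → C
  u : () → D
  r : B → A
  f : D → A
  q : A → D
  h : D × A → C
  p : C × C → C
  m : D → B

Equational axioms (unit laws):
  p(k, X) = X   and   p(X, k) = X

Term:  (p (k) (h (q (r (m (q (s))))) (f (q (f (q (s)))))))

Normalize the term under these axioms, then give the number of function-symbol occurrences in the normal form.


size = 11

1. (p (k) (h (q (r (m (q (s))))) (f (q (f (q (s)))))))  →  (h (q (r (m (q (s))))) (f (q (f (q (s))))))
normal form: (h (q (r (m (q (s))))) (f (q (f (q (s))))))


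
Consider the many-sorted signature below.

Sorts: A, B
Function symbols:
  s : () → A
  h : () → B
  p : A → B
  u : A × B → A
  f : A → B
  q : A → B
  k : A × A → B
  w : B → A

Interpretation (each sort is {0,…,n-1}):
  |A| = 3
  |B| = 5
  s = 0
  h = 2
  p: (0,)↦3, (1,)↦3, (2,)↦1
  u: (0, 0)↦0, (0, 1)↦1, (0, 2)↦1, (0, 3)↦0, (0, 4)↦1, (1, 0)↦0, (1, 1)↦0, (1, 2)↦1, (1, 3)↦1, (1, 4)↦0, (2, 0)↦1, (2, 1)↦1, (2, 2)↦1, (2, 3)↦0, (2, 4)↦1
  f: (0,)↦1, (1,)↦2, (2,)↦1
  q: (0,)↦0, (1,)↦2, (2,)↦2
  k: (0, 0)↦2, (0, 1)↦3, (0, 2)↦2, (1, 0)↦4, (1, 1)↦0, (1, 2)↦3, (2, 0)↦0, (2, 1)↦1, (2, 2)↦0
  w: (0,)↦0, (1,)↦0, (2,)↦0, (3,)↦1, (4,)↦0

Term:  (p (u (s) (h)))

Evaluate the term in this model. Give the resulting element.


value = 3

  s = 0
  h = 2
  (u (s) (h)) = u(0, 2) = 1
  (p (u (s) (h))) = p(1,) = 3


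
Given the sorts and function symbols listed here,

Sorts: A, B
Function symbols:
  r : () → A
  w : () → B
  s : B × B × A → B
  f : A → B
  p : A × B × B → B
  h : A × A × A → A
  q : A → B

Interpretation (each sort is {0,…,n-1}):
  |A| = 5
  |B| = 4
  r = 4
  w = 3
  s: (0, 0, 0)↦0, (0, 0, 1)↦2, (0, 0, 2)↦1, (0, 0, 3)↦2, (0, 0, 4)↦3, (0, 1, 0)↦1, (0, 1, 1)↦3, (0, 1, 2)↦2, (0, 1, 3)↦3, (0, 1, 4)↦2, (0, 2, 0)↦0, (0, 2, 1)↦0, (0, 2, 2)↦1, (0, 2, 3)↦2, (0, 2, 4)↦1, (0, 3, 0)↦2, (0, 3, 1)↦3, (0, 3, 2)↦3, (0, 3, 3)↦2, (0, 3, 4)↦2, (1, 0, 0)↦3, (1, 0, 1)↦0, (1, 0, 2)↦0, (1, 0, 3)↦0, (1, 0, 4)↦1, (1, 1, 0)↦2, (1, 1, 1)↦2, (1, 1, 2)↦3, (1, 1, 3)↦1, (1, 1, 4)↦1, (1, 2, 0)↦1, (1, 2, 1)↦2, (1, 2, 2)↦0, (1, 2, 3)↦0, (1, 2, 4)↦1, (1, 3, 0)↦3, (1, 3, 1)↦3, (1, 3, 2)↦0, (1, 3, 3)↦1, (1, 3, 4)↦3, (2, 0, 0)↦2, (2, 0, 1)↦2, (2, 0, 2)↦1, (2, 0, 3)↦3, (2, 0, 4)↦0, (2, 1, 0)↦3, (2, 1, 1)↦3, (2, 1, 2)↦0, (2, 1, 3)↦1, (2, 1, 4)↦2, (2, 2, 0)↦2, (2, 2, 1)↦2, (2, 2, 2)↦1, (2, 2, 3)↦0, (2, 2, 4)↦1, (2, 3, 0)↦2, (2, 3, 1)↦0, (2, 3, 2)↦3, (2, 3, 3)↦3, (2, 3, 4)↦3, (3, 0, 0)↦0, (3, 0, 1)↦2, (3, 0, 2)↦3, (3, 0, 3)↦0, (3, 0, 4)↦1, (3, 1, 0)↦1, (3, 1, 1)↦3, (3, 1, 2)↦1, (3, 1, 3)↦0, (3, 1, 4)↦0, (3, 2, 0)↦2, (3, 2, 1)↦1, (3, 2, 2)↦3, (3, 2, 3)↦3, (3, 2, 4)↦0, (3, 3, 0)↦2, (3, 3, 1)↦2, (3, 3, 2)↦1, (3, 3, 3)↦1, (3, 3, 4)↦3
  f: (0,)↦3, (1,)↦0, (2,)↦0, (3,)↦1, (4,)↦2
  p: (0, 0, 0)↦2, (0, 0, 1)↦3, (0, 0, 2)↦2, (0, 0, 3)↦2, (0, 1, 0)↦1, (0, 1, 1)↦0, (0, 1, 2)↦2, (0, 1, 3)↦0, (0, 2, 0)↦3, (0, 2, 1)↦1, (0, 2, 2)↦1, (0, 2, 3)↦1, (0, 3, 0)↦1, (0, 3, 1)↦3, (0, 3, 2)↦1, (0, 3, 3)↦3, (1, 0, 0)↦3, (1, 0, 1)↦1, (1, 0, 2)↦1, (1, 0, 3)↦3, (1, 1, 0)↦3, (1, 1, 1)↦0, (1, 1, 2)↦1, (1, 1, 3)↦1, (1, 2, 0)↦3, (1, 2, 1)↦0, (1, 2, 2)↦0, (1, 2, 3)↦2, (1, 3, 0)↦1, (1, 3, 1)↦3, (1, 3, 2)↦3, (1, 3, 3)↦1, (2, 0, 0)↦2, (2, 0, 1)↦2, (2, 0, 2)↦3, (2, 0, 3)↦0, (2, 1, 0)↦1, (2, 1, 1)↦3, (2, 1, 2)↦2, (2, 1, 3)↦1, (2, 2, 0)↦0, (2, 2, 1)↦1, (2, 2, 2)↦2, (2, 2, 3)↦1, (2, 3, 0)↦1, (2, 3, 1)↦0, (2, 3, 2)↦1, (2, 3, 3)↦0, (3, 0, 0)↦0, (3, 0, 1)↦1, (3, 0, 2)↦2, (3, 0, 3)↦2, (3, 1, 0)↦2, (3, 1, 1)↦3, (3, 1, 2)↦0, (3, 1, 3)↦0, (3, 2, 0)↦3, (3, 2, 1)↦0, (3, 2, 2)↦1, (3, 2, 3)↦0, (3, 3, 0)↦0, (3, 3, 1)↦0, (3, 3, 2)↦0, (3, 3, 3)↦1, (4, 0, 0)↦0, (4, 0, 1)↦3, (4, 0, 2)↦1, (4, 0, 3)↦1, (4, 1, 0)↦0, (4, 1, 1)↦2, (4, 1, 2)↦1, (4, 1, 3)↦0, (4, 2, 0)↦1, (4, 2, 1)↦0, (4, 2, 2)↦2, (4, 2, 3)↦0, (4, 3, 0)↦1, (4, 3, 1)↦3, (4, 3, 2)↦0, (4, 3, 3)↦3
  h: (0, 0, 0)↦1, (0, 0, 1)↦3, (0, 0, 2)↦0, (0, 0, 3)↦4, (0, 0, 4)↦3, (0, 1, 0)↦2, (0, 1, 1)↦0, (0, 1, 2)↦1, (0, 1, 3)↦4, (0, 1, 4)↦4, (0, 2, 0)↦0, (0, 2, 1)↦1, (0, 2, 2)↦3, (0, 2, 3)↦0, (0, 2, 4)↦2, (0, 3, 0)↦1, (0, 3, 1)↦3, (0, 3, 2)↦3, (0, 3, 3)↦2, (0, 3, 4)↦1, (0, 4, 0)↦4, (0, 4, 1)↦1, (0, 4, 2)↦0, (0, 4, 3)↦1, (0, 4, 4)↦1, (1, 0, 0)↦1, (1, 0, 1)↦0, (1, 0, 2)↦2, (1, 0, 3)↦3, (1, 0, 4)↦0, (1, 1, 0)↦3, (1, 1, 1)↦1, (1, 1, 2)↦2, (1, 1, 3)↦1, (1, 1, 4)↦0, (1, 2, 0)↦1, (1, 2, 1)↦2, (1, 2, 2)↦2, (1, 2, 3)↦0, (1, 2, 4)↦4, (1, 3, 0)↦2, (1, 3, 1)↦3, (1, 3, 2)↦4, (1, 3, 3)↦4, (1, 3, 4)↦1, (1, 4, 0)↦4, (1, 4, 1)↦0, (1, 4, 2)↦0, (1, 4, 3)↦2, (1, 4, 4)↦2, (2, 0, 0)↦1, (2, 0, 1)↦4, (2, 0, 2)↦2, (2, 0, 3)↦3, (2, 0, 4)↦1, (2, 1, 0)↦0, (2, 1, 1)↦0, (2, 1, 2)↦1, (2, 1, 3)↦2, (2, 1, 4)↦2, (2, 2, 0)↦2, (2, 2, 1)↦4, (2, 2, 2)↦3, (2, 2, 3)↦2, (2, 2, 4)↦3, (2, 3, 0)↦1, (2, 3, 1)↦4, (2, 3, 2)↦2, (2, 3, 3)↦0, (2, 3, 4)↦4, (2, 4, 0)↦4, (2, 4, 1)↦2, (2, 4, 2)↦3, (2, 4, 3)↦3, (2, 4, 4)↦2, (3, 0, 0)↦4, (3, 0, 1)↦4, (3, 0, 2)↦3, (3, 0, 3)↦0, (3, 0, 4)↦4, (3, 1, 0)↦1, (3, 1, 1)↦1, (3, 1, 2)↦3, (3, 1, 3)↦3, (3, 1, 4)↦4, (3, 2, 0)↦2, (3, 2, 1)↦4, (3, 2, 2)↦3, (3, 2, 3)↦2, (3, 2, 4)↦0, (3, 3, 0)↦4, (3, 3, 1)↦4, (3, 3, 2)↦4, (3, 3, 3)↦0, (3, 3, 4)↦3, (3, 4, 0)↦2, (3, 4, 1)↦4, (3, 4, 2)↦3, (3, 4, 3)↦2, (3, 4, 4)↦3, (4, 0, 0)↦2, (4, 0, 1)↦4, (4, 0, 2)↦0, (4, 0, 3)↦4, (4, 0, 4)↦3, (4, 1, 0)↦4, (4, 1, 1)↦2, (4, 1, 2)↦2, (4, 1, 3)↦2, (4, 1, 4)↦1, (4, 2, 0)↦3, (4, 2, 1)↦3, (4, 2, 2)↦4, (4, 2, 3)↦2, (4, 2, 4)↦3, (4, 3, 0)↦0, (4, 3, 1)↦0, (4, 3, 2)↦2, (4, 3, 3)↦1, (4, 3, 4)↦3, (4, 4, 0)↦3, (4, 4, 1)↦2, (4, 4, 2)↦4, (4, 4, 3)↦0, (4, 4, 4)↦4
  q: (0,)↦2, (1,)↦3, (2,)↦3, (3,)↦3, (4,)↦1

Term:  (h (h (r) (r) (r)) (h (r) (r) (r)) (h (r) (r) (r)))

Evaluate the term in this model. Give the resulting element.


value = 4

  r = 4
  r = 4
  r = 4
  (h (r) (r) (r)) = h(4, 4, 4) = 4
  r = 4
  r = 4
  r = 4
  (h (r) (r) (r)) = h(4, 4, 4) = 4
  r = 4
  r = 4
  r = 4
  (h (r) (r) (r)) = h(4, 4, 4) = 4
  (h (h (r) (r) (r)) (h (r) (r) (r)) (h (r) (r) (r))) = h(4, 4, 4) = 4


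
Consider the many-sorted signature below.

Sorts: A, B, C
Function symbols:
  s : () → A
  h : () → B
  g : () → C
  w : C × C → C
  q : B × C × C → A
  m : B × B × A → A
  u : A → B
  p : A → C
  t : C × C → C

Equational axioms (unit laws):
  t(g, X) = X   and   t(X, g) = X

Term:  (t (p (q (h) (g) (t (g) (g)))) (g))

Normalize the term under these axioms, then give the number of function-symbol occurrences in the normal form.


1. (t (p (q (h) (g) (t (g) (g)))) (g))  →  (p (q (h) (g) (t (g) (g))))
2. (p (q (h) (g) (t (g) (g))))  →  (p (q (h) (g) (g)))
normal form: (p (q (h) (g) (g)))

size = 5


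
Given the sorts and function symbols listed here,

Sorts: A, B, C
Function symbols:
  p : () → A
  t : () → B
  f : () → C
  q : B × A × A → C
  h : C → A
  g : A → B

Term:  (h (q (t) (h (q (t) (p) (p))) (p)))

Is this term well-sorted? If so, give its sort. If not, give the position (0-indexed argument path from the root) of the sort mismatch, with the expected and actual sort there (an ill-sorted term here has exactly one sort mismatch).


    (t) : B
        (t) : B
        (p) : A
        (p) : A
      (q (t) (p) (p)) : C
    (h (q (t) (p) (p))) : A
    (p) : A
  (q (t) (h (q (t) (p) (p))) (p)) : C
(h (q (t) (h (q (t) (p) (p))) (p))) : A

well-sorted; sort = A


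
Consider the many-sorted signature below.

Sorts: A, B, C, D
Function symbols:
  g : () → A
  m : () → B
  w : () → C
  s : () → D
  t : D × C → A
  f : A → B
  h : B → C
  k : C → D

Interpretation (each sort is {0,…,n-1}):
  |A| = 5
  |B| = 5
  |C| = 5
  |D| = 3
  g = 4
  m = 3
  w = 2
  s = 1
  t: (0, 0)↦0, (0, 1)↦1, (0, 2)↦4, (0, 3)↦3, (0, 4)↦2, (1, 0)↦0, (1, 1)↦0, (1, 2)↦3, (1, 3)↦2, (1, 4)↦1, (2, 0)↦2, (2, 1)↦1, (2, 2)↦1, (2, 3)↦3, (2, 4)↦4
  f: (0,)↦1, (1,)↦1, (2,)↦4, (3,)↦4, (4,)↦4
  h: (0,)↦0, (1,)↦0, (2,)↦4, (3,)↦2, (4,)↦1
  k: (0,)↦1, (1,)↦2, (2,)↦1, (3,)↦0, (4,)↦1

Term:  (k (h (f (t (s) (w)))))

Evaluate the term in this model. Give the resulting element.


  s = 1
  w = 2
  (t (s) (w)) = t(1, 2) = 3
  (f (t (s) (w))) = f(3,) = 4
  (h (f (t (s) (w)))) = h(4,) = 1
  (k (h (f (t (s) (w))))) = k(1,) = 2

value = 2


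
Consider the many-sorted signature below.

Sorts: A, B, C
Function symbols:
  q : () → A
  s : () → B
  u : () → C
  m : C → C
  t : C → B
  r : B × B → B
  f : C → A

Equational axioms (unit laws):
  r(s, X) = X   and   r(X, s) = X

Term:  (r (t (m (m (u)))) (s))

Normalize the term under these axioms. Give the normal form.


1. (r (t (m (m (u)))) (s))  →  (t (m (m (u))))

normal form = (t (m (m (u))))


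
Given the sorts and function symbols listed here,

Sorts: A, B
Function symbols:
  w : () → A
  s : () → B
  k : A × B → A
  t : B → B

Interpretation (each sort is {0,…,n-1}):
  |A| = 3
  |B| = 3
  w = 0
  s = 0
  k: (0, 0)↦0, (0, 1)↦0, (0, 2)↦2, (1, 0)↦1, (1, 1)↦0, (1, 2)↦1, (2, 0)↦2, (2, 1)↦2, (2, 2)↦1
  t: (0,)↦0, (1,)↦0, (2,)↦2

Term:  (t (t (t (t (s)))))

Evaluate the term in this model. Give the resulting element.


  s = 0
  (t (s)) = t(0,) = 0
  (t (t (s))) = t(0,) = 0
  (t (t (t (s)))) = t(0,) = 0
  (t (t (t (t (s))))) = t(0,) = 0

value = 0


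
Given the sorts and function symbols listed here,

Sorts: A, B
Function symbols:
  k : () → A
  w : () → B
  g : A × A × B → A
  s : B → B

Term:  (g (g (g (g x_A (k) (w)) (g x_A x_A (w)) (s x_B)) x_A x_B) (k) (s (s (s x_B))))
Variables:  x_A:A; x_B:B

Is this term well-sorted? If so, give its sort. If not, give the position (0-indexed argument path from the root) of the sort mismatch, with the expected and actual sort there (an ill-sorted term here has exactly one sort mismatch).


        x_A : A
        (k) : A
        (w) : B
      (g x_A (k) (w)) : A
        x_A : A
        x_A : A
        (w) : B
      (g x_A x_A (w)) : A
        x_B : B
      (s x_B) : B
    (g (g x_A (k) (w)) (g x_A x_A (w)) (s x_B)) : A
    x_A : A
    x_B : B
  (g (g (g x_A (k) (w)) (g x_A x_A (w)) (s x_B)) x_A x_B) : A
  (k) : A
        x_B : B
      (s x_B) : B
    (s (s x_B)) : B
  (s (s (s x_B))) : B
(g (g (g (g x_A (k) (w)) (g x_A x_A (w)) (s x_B)) x_A x_B) (k) (s (s (s x_B)))) : A

well-sorted; sort = A


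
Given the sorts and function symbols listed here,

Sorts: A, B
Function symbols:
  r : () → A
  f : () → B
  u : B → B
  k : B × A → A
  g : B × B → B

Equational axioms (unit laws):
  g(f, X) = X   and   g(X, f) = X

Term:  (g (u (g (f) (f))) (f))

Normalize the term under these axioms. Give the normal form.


normal form = (u (f))

1. (g (u (g (f) (f))) (f))  →  (u (g (f) (f)))
2. (u (g (f) (f)))  →  (u (f))


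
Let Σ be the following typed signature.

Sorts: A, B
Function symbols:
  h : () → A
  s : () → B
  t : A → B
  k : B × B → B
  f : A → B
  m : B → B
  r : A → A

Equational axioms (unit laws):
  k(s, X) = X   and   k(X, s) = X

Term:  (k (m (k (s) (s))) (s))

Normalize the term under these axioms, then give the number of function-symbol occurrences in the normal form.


1. (k (m (k (s) (s))) (s))  →  (m (k (s) (s)))
2. (m (k (s) (s)))  →  (m (s))
normal form: (m (s))

size = 2


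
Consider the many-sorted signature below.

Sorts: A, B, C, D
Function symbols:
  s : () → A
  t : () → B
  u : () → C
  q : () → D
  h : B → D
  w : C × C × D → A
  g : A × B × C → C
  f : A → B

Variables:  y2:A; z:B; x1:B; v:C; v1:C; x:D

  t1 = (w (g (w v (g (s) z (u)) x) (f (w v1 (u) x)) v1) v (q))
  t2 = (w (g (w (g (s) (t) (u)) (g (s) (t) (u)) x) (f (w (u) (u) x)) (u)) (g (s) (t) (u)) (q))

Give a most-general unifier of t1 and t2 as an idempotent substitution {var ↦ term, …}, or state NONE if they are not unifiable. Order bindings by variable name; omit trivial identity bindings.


{v ↦ (g (s) (t) (u)), v1 ↦ (u), z ↦ (t)}


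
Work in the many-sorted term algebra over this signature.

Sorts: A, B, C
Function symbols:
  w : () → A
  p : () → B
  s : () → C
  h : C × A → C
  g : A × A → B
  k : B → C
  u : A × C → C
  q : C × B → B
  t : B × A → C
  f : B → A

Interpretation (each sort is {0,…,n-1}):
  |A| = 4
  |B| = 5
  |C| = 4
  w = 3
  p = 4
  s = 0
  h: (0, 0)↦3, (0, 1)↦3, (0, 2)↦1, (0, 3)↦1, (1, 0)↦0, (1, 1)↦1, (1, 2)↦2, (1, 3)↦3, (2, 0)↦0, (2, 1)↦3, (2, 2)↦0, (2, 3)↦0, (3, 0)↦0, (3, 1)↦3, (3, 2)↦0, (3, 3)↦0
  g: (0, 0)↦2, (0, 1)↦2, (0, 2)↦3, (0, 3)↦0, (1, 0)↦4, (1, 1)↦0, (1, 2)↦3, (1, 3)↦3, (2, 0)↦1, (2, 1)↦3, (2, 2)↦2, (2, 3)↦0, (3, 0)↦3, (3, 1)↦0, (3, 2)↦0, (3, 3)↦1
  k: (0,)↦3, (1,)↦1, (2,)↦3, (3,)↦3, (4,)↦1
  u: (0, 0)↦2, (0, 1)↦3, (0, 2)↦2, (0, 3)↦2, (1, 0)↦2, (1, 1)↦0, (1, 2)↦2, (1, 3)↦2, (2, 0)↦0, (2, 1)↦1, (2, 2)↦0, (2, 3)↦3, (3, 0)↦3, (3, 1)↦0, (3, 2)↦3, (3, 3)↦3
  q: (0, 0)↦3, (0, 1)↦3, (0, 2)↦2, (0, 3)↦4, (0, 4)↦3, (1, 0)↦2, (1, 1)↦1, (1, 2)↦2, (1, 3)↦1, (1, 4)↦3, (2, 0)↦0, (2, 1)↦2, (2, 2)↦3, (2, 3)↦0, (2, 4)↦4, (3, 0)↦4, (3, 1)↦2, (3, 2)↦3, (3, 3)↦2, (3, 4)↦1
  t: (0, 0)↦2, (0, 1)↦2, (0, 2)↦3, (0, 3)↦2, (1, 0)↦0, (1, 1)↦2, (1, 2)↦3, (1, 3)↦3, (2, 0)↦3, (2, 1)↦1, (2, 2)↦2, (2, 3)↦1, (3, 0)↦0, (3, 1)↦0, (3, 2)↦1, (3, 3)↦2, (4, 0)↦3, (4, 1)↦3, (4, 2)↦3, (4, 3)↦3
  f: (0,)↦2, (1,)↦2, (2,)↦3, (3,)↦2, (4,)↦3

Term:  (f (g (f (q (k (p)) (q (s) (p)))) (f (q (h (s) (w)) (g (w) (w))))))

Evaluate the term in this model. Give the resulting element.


  p = 4
  (k (p)) = k(4,) = 1
  s = 0
  p = 4
  (q (s) (p)) = q(0, 4) = 3
  (q (k (p)) (q (s) (p))) = q(1, 3) = 1
  (f (q (k (p)) (q (s) (p)))) = f(1,) = 2
  s = 0
  w = 3
  (h (s) (w)) = h(0, 3) = 1
  w = 3
  w = 3
  (g (w) (w)) = g(3, 3) = 1
  (q (h (s) (w)) (g (w) (w))) = q(1, 1) = 1
  (f (q (h (s) (w)) (g (w) (w)))) = f(1,) = 2
  (g (f (q (k (p)) (q (s) (p)))) (f (q (h (s) (w)) (g (w) (w))))) = g(2, 2) = 2
  (f (g (f (q (k (p)) (q (s) (p)))) (f (q (h (s) (w)) (g (w) (w)))))) = f(2,) = 3

value = 3
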